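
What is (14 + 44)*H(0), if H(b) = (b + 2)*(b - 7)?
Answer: -812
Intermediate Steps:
H(b) = (-7 + b)*(2 + b) (H(b) = (2 + b)*(-7 + b) = (-7 + b)*(2 + b))
(14 + 44)*H(0) = (14 + 44)*(-14 + 0² - 5*0) = 58*(-14 + 0 + 0) = 58*(-14) = -812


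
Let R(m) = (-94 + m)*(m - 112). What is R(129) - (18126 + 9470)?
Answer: -27001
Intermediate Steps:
R(m) = (-112 + m)*(-94 + m) (R(m) = (-94 + m)*(-112 + m) = (-112 + m)*(-94 + m))
R(129) - (18126 + 9470) = (10528 + 129² - 206*129) - (18126 + 9470) = (10528 + 16641 - 26574) - 1*27596 = 595 - 27596 = -27001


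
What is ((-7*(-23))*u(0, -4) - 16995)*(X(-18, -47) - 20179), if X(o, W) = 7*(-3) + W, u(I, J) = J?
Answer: 357136833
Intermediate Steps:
X(o, W) = -21 + W
((-7*(-23))*u(0, -4) - 16995)*(X(-18, -47) - 20179) = (-7*(-23)*(-4) - 16995)*((-21 - 47) - 20179) = (161*(-4) - 16995)*(-68 - 20179) = (-644 - 16995)*(-20247) = -17639*(-20247) = 357136833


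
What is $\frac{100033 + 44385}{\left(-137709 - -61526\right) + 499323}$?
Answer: $\frac{72209}{211570} \approx 0.3413$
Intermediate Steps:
$\frac{100033 + 44385}{\left(-137709 - -61526\right) + 499323} = \frac{144418}{\left(-137709 + 61526\right) + 499323} = \frac{144418}{-76183 + 499323} = \frac{144418}{423140} = 144418 \cdot \frac{1}{423140} = \frac{72209}{211570}$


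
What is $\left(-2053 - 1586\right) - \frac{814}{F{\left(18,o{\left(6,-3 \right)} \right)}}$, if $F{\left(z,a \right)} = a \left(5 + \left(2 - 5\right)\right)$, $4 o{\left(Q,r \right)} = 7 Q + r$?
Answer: $- \frac{143549}{39} \approx -3680.7$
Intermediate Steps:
$o{\left(Q,r \right)} = \frac{r}{4} + \frac{7 Q}{4}$ ($o{\left(Q,r \right)} = \frac{7 Q + r}{4} = \frac{r + 7 Q}{4} = \frac{r}{4} + \frac{7 Q}{4}$)
$F{\left(z,a \right)} = 2 a$ ($F{\left(z,a \right)} = a \left(5 + \left(2 - 5\right)\right) = a \left(5 - 3\right) = a 2 = 2 a$)
$\left(-2053 - 1586\right) - \frac{814}{F{\left(18,o{\left(6,-3 \right)} \right)}} = \left(-2053 - 1586\right) - \frac{814}{2 \left(\frac{1}{4} \left(-3\right) + \frac{7}{4} \cdot 6\right)} = -3639 - \frac{814}{2 \left(- \frac{3}{4} + \frac{21}{2}\right)} = -3639 - \frac{814}{2 \cdot \frac{39}{4}} = -3639 - \frac{814}{\frac{39}{2}} = -3639 - \frac{1628}{39} = - \frac{143549}{39}$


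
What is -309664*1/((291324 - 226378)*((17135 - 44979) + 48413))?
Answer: -154832/667937137 ≈ -0.00023181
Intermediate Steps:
-309664*1/((291324 - 226378)*((17135 - 44979) + 48413)) = -309664*1/(64946*(-27844 + 48413)) = -309664/(20569*64946) = -309664/1335874274 = -309664*1/1335874274 = -154832/667937137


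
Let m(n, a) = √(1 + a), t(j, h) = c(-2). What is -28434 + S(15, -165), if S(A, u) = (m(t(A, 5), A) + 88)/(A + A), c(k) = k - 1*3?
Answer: -426464/15 ≈ -28431.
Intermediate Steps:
c(k) = -3 + k (c(k) = k - 3 = -3 + k)
t(j, h) = -5 (t(j, h) = -3 - 2 = -5)
S(A, u) = (88 + √(1 + A))/(2*A) (S(A, u) = (√(1 + A) + 88)/(A + A) = (88 + √(1 + A))/((2*A)) = (88 + √(1 + A))*(1/(2*A)) = (88 + √(1 + A))/(2*A))
-28434 + S(15, -165) = -28434 + (½)*(88 + √(1 + 15))/15 = -28434 + (½)*(1/15)*(88 + √16) = -28434 + (½)*(1/15)*(88 + 4) = -28434 + (½)*(1/15)*92 = -28434 + 46/15 = -426464/15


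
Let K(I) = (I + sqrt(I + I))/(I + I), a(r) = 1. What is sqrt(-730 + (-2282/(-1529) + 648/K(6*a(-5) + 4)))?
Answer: 4*sqrt(414595995 - 106445922*sqrt(5))/(1529*sqrt(5 + sqrt(5))) ≈ 12.923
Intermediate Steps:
K(I) = (I + sqrt(2)*sqrt(I))/(2*I) (K(I) = (I + sqrt(2*I))/((2*I)) = (I + sqrt(2)*sqrt(I))*(1/(2*I)) = (I + sqrt(2)*sqrt(I))/(2*I))
sqrt(-730 + (-2282/(-1529) + 648/K(6*a(-5) + 4))) = sqrt(-730 + (-2282/(-1529) + 648/(1/2 + sqrt(2)/(2*sqrt(6*1 + 4))))) = sqrt(-730 + (-2282*(-1/1529) + 648/(1/2 + sqrt(2)/(2*sqrt(6 + 4))))) = sqrt(-730 + (2282/1529 + 648/(1/2 + sqrt(2)/(2*sqrt(10))))) = sqrt(-730 + (2282/1529 + 648/(1/2 + sqrt(2)*(sqrt(10)/10)/2))) = sqrt(-730 + (2282/1529 + 648/(1/2 + sqrt(5)/10))) = sqrt(-1113888/1529 + 648/(1/2 + sqrt(5)/10))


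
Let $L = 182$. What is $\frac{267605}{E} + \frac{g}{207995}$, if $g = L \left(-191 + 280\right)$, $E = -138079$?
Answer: $- \frac{53423898333}{28719741605} \approx -1.8602$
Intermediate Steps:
$g = 16198$ ($g = 182 \left(-191 + 280\right) = 182 \cdot 89 = 16198$)
$\frac{267605}{E} + \frac{g}{207995} = \frac{267605}{-138079} + \frac{16198}{207995} = 267605 \left(- \frac{1}{138079}\right) + 16198 \cdot \frac{1}{207995} = - \frac{267605}{138079} + \frac{16198}{207995} = - \frac{53423898333}{28719741605}$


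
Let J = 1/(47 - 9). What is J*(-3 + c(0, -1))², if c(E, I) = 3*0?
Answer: 9/38 ≈ 0.23684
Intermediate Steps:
c(E, I) = 0
J = 1/38 ≈ 0.026316
J*(-3 + c(0, -1))² = (-3 + 0)²/38 = (1/38)*(-3)² = (1/38)*9 = 9/38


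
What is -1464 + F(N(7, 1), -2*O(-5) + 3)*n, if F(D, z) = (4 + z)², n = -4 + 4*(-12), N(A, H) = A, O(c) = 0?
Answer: -4012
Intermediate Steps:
n = -52 (n = -4 - 48 = -52)
-1464 + F(N(7, 1), -2*O(-5) + 3)*n = -1464 + (4 + (-2*0 + 3))²*(-52) = -1464 + (4 + (0 + 3))²*(-52) = -1464 + (4 + 3)²*(-52) = -1464 + 7²*(-52) = -1464 + 49*(-52) = -1464 - 2548 = -4012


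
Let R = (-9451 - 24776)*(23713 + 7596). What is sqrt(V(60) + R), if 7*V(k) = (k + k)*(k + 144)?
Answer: 9*I*sqrt(648257687)/7 ≈ 32735.0*I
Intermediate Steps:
R = -1071613143 (R = -34227*31309 = -1071613143)
V(k) = 2*k*(144 + k)/7 (V(k) = ((k + k)*(k + 144))/7 = ((2*k)*(144 + k))/7 = (2*k*(144 + k))/7 = 2*k*(144 + k)/7)
sqrt(V(60) + R) = sqrt((2/7)*60*(144 + 60) - 1071613143) = sqrt((2/7)*60*204 - 1071613143) = sqrt(24480/7 - 1071613143) = sqrt(-7501267521/7) = 9*I*sqrt(648257687)/7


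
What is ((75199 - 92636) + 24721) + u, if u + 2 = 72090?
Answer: 79372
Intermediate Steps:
u = 72088 (u = -2 + 72090 = 72088)
((75199 - 92636) + 24721) + u = ((75199 - 92636) + 24721) + 72088 = (-17437 + 24721) + 72088 = 7284 + 72088 = 79372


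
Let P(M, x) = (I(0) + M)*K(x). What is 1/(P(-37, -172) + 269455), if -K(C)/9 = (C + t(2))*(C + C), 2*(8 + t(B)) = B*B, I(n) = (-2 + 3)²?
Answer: 1/20108623 ≈ 4.9730e-8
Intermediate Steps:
I(n) = 1 (I(n) = 1² = 1)
t(B) = -8 + B²/2 (t(B) = -8 + (B*B)/2 = -8 + B²/2)
K(C) = -18*C*(-6 + C) (K(C) = -9*(C + (-8 + (½)*2²))*(C + C) = -9*(C + (-8 + (½)*4))*2*C = -9*(C + (-8 + 2))*2*C = -9*(C - 6)*2*C = -9*(-6 + C)*2*C = -18*C*(-6 + C))
P(M, x) = 18*x*(1 + M)*(6 - x) (P(M, x) = (1 + M)*(18*x*(6 - x)) = 18*x*(1 + M)*(6 - x))
1/(P(-37, -172) + 269455) = 1/(-18*(-172)*(1 - 37)*(-6 - 172) + 269455) = 1/(-18*(-172)*(-36)*(-178) + 269455) = 1/(19839168 + 269455) = 1/20108623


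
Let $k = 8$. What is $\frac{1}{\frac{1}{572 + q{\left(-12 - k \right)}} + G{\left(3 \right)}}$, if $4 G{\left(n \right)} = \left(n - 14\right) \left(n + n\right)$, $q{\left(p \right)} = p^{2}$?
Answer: $- \frac{972}{16037} \approx -0.06061$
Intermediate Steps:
$G{\left(n \right)} = \frac{n \left(-14 + n\right)}{2}$ ($G{\left(n \right)} = \frac{\left(n - 14\right) \left(n + n\right)}{4} = \frac{\left(-14 + n\right) 2 n}{4} = \frac{2 n \left(-14 + n\right)}{4} = \frac{n \left(-14 + n\right)}{2}$)
$\frac{1}{\frac{1}{572 + q{\left(-12 - k \right)}} + G{\left(3 \right)}} = \frac{1}{\frac{1}{572 + \left(-12 - 8\right)^{2}} + \frac{1}{2} \cdot 3 \left(-14 + 3\right)} = \frac{1}{\frac{1}{572 + \left(-12 - 8\right)^{2}} + \frac{1}{2} \cdot 3 \left(-11\right)} = \frac{1}{\frac{1}{572 + \left(-20\right)^{2}} - \frac{33}{2}} = \frac{1}{\frac{1}{572 + 400} - \frac{33}{2}} = \frac{1}{\frac{1}{972} - \frac{33}{2}} = \frac{1}{- \frac{16037}{972}} = - \frac{972}{16037}$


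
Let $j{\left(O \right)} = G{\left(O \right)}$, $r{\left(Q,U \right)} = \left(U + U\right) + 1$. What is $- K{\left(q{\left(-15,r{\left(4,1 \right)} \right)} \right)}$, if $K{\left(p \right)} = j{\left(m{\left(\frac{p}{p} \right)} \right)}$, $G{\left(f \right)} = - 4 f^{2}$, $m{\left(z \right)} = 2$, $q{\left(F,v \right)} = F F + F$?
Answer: $16$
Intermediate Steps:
$r{\left(Q,U \right)} = 1 + 2 U$ ($r{\left(Q,U \right)} = 2 U + 1 = 1 + 2 U$)
$q{\left(F,v \right)} = F + F^{2}$ ($q{\left(F,v \right)} = F^{2} + F = F + F^{2}$)
$j{\left(O \right)} = - 4 O^{2}$
$K{\left(p \right)} = -16$ ($K{\left(p \right)} = - 4 \cdot 2^{2} = \left(-4\right) 4 = -16$)
$- K{\left(q{\left(-15,r{\left(4,1 \right)} \right)} \right)} = \left(-1\right) \left(-16\right) = 16$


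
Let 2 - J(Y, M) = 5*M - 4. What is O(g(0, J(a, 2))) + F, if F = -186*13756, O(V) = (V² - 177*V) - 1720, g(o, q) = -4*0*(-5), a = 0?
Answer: -2560336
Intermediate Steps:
J(Y, M) = 6 - 5*M (J(Y, M) = 2 - (5*M - 4) = 2 - (-4 + 5*M) = 2 + (4 - 5*M) = 6 - 5*M)
g(o, q) = 0 (g(o, q) = 0*(-5) = 0)
O(V) = -1720 + V² - 177*V
F = -2558616
O(g(0, J(a, 2))) + F = (-1720 + 0² - 177*0) - 2558616 = (-1720 + 0 + 0) - 2558616 = -1720 - 2558616 = -2560336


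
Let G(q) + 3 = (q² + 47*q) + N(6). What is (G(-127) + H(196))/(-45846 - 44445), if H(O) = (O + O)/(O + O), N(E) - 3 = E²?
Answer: -3399/30097 ≈ -0.11293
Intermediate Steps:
N(E) = 3 + E²
G(q) = 36 + q² + 47*q (G(q) = -3 + ((q² + 47*q) + (3 + 6²)) = -3 + ((q² + 47*q) + (3 + 36)) = -3 + ((q² + 47*q) + 39) = -3 + (39 + q² + 47*q) = 36 + q² + 47*q)
H(O) = 1 (H(O) = (2*O)/((2*O)) = (2*O)*(1/(2*O)) = 1)
(G(-127) + H(196))/(-45846 - 44445) = ((36 + (-127)² + 47*(-127)) + 1)/(-45846 - 44445) = ((36 + 16129 - 5969) + 1)/(-90291) = (10196 + 1)*(-1/90291) = 10197*(-1/90291) = -3399/30097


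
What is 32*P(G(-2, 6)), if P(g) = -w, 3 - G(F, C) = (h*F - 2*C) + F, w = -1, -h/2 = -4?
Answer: 32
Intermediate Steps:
h = 8 (h = -2*(-4) = 8)
G(F, C) = 3 - 9*F + 2*C (G(F, C) = 3 - ((8*F - 2*C) + F) = 3 - ((-2*C + 8*F) + F) = 3 - (-2*C + 9*F) = 3 + (-9*F + 2*C) = 3 - 9*F + 2*C)
P(g) = 1 (P(g) = -1*(-1) = 1)
32*P(G(-2, 6)) = 32*1 = 32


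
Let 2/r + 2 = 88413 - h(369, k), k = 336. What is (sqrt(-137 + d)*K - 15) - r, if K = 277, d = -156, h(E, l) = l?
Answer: -1321127/88075 + 277*I*sqrt(293) ≈ -15.0 + 4741.5*I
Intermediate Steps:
r = 2/88075 (r = 2/(-2 + (88413 - 1*336)) = 2/(-2 + (88413 - 336)) = 2/(-2 + 88077) = 2/88075 ≈ 2.2708e-5)
(sqrt(-137 + d)*K - 15) - r = (sqrt(-137 - 156)*277 - 15) - 1*2/88075 = (sqrt(-293)*277 - 15) - 2/88075 = ((I*sqrt(293))*277 - 15) - 2/88075 = (277*I*sqrt(293) - 15) - 2/88075 = (-15 + 277*I*sqrt(293)) - 2/88075 = -1321127/88075 + 277*I*sqrt(293)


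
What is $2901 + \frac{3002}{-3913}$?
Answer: $\frac{11348611}{3913} \approx 2900.2$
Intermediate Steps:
$2901 + \frac{3002}{-3913} = 2901 + 3002 \left(- \frac{1}{3913}\right) = 2901 - \frac{3002}{3913} = \frac{11348611}{3913}$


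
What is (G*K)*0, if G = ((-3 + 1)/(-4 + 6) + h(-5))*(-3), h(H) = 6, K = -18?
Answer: 0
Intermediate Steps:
G = -15 (G = ((-3 + 1)/(-4 + 6) + 6)*(-3) = (-2/2 + 6)*(-3) = (-2*1/2 + 6)*(-3) = (-1 + 6)*(-3) = 5*(-3) = -15)
(G*K)*0 = -15*(-18)*0 = 270*0 = 0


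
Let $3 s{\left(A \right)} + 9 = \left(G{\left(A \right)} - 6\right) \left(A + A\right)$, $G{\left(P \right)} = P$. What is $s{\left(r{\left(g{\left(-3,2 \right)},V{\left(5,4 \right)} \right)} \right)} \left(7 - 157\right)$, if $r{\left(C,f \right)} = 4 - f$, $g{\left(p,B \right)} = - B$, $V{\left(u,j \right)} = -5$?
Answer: $-2250$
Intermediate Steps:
$s{\left(A \right)} = -3 + \frac{2 A \left(-6 + A\right)}{3}$ ($s{\left(A \right)} = -3 + \frac{\left(A - 6\right) \left(A + A\right)}{3} = -3 + \frac{\left(-6 + A\right) 2 A}{3} = -3 + \frac{2 A \left(-6 + A\right)}{3}$)
$s{\left(r{\left(g{\left(-3,2 \right)},V{\left(5,4 \right)} \right)} \right)} \left(7 - 157\right) = \left(-3 - 4 \left(4 - -5\right) + \frac{2 \left(4 - -5\right)^{2}}{3}\right) \left(7 - 157\right) = \left(-3 - 4 \left(4 + 5\right) + \frac{2 \left(4 + 5\right)^{2}}{3}\right) \left(-150\right) = \left(-3 - 36 + \frac{2 \cdot 9^{2}}{3}\right) \left(-150\right) = \left(-3 - 36 + \frac{2}{3} \cdot 81\right) \left(-150\right) = \left(-3 - 36 + 54\right) \left(-150\right) = 15 \left(-150\right) = -2250$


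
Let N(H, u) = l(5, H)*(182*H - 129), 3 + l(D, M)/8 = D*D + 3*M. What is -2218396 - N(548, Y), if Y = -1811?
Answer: -1329780492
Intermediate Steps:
l(D, M) = -24 + 8*D**2 + 24*M (l(D, M) = -24 + 8*(D*D + 3*M) = -24 + 8*(D**2 + 3*M) = -24 + (8*D**2 + 24*M) = -24 + 8*D**2 + 24*M)
N(H, u) = (-129 + 182*H)*(176 + 24*H) (N(H, u) = (-24 + 8*5**2 + 24*H)*(182*H - 129) = (-24 + 8*25 + 24*H)*(-129 + 182*H) = (-24 + 200 + 24*H)*(-129 + 182*H) = (176 + 24*H)*(-129 + 182*H) = (-129 + 182*H)*(176 + 24*H))
-2218396 - N(548, Y) = -2218396 - (-22704 + 4368*548**2 + 28936*548) = -2218396 - (-22704 + 4368*300304 + 15856928) = -2218396 - (-22704 + 1311727872 + 15856928) = -2218396 - 1*1327562096 = -2218396 - 1327562096 = -1329780492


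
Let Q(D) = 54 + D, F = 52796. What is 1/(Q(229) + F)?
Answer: 1/53079 ≈ 1.8840e-5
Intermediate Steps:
1/(Q(229) + F) = 1/((54 + 229) + 52796) = 1/(283 + 52796) = 1/53079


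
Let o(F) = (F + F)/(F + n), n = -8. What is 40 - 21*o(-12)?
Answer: 74/5 ≈ 14.800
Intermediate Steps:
o(F) = 2*F/(-8 + F) (o(F) = (F + F)/(F - 8) = (2*F)/(-8 + F) = 2*F/(-8 + F))
40 - 21*o(-12) = 40 - 42*(-12)/(-8 - 12) = 40 - 42*(-12)/(-20) = 40 - 42*(-12)*(-1)/20 = 40 - 21*6/5 = 40 - 126/5 = 74/5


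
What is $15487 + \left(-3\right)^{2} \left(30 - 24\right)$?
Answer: $15541$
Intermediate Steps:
$15487 + \left(-3\right)^{2} \left(30 - 24\right) = 15487 + 9 \cdot 6 = 15487 + 54 = 15541$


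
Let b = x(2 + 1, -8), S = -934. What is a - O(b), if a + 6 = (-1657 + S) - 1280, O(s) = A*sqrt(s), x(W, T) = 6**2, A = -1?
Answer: -3871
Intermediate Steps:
x(W, T) = 36
b = 36
O(s) = -sqrt(s)
a = -3877 (a = -6 + ((-1657 - 934) - 1280) = -6 + (-2591 - 1280) = -6 - 3871 = -3877)
a - O(b) = -3877 - (-1)*sqrt(36) = -3877 - (-1)*6 = -3877 - 1*(-6) = -3877 + 6 = -3871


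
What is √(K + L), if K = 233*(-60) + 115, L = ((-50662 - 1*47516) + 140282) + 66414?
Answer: 3*√10517 ≈ 307.66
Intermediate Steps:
L = 108518 (L = ((-50662 - 47516) + 140282) + 66414 = (-98178 + 140282) + 66414 = 42104 + 66414 = 108518)
K = -13865 (K = -13980 + 115 = -13865)
√(K + L) = √(-13865 + 108518) = √94653 = 3*√10517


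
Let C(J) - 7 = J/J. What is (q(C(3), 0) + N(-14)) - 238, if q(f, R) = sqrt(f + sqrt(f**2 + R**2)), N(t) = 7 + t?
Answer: -241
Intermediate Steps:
C(J) = 8 (C(J) = 7 + J/J = 7 + 1 = 8)
q(f, R) = sqrt(f + sqrt(R**2 + f**2))
(q(C(3), 0) + N(-14)) - 238 = (sqrt(8 + sqrt(0**2 + 8**2)) + (7 - 14)) - 238 = (sqrt(8 + sqrt(0 + 64)) - 7) - 238 = (sqrt(8 + sqrt(64)) - 7) - 238 = (sqrt(8 + 8) - 7) - 238 = (sqrt(16) - 7) - 238 = (4 - 7) - 238 = -3 - 238 = -241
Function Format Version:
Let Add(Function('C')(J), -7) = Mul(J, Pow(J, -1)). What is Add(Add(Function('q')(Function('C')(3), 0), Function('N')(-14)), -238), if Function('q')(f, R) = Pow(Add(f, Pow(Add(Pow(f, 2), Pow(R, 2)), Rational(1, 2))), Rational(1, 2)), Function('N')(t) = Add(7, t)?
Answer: -241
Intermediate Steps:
Function('C')(J) = 8 (Function('C')(J) = Add(7, Mul(J, Pow(J, -1))) = Add(7, 1) = 8)
Function('q')(f, R) = Pow(Add(f, Pow(Add(Pow(R, 2), Pow(f, 2)), Rational(1, 2))), Rational(1, 2))
Add(Add(Function('q')(Function('C')(3), 0), Function('N')(-14)), -238) = Add(Add(Pow(Add(8, Pow(Add(Pow(0, 2), Pow(8, 2)), Rational(1, 2))), Rational(1, 2)), Add(7, -14)), -238) = Add(Add(Pow(Add(8, Pow(Add(0, 64), Rational(1, 2))), Rational(1, 2)), -7), -238) = Add(Add(Pow(Add(8, Pow(64, Rational(1, 2))), Rational(1, 2)), -7), -238) = Add(Add(Pow(Add(8, 8), Rational(1, 2)), -7), -238) = Add(Add(Pow(16, Rational(1, 2)), -7), -238) = Add(Add(4, -7), -238) = Add(-3, -238) = -241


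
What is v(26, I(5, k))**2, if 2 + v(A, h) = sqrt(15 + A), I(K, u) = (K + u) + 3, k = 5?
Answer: (2 - sqrt(41))**2 ≈ 19.388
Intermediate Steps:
I(K, u) = 3 + K + u
v(A, h) = -2 + sqrt(15 + A)
v(26, I(5, k))**2 = (-2 + sqrt(15 + 26))**2 = (-2 + sqrt(41))**2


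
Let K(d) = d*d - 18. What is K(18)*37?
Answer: 11322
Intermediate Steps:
K(d) = -18 + d**2 (K(d) = d**2 - 18 = -18 + d**2)
K(18)*37 = (-18 + 18**2)*37 = (-18 + 324)*37 = 306*37 = 11322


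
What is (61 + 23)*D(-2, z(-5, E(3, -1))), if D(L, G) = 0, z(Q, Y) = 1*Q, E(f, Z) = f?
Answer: 0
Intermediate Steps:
z(Q, Y) = Q
(61 + 23)*D(-2, z(-5, E(3, -1))) = (61 + 23)*0 = 84*0 = 0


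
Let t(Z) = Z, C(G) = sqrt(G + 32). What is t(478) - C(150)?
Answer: 478 - sqrt(182) ≈ 464.51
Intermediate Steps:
C(G) = sqrt(32 + G)
t(478) - C(150) = 478 - sqrt(32 + 150) = 478 - sqrt(182)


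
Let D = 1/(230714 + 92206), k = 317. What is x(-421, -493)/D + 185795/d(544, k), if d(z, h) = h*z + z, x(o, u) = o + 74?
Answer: -19384313908285/172992 ≈ -1.1205e+8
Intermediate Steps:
x(o, u) = 74 + o
d(z, h) = z + h*z
D = 1/322920 ≈ 3.0967e-6
x(-421, -493)/D + 185795/d(544, k) = (74 - 421)/(1/322920) + 185795/((544*(1 + 317))) = -347*322920 + 185795/((544*318)) = -112053240 + 185795/172992 = -19384313908285/172992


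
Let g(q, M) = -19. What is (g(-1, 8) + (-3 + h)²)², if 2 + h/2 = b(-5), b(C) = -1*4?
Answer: 42436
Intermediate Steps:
b(C) = -4
h = -12 (h = -4 + 2*(-4) = -4 - 8 = -12)
(g(-1, 8) + (-3 + h)²)² = (-19 + (-3 - 12)²)² = (-19 + (-15)²)² = (-19 + 225)² = 206² = 42436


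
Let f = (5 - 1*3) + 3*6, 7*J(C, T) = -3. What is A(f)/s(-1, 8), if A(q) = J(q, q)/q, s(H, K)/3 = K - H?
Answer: -1/1260 ≈ -0.00079365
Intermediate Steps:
s(H, K) = -3*H + 3*K (s(H, K) = 3*(K - H) = -3*H + 3*K)
J(C, T) = -3/7 (J(C, T) = (⅐)*(-3) = -3/7)
f = 20 (f = (5 - 3) + 18 = 2 + 18 = 20)
A(q) = -3/(7*q)
A(f)/s(-1, 8) = (-3/7/20)/(-3*(-1) + 3*8) = (-3/7*1/20)/(3 + 24) = -3/140/27 = (1/27)*(-3/140) = -1/1260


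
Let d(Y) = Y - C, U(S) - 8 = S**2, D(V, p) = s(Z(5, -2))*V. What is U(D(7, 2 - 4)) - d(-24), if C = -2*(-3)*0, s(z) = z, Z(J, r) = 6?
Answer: 1796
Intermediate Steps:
D(V, p) = 6*V
C = 0 (C = 6*0 = 0)
U(S) = 8 + S**2
d(Y) = Y (d(Y) = Y - 1*0 = Y + 0 = Y)
U(D(7, 2 - 4)) - d(-24) = (8 + (6*7)**2) - 1*(-24) = (8 + 42**2) + 24 = (8 + 1764) + 24 = 1772 + 24 = 1796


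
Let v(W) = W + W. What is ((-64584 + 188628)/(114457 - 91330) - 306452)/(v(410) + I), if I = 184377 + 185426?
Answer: -2362397120/2857132707 ≈ -0.82684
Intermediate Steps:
I = 369803
v(W) = 2*W
((-64584 + 188628)/(114457 - 91330) - 306452)/(v(410) + I) = ((-64584 + 188628)/(114457 - 91330) - 306452)/(2*410 + 369803) = (124044/23127 - 306452)/(820 + 369803) = (124044*(1/23127) - 306452)/370623 = (41348/7709 - 306452)*(1/370623) = -2362397120/7709*1/370623 = -2362397120/2857132707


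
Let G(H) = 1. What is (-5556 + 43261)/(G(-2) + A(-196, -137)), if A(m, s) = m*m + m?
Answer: 37705/38221 ≈ 0.98650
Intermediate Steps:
A(m, s) = m + m**2 (A(m, s) = m**2 + m = m + m**2)
(-5556 + 43261)/(G(-2) + A(-196, -137)) = (-5556 + 43261)/(1 - 196*(1 - 196)) = 37705/(1 - 196*(-195)) = 37705/(1 + 38220) = 37705/38221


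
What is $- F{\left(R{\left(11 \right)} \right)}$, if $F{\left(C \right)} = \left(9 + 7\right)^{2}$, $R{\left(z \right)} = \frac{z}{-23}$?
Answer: $-256$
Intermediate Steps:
$R{\left(z \right)} = - \frac{z}{23}$ ($R{\left(z \right)} = z \left(- \frac{1}{23}\right) = - \frac{z}{23}$)
$F{\left(C \right)} = 256$ ($F{\left(C \right)} = 16^{2} = 256$)
$- F{\left(R{\left(11 \right)} \right)} = \left(-1\right) 256 = -256$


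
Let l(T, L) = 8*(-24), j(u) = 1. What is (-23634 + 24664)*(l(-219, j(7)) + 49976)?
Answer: 51277520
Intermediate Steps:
l(T, L) = -192
(-23634 + 24664)*(l(-219, j(7)) + 49976) = (-23634 + 24664)*(-192 + 49976) = 1030*49784 = 51277520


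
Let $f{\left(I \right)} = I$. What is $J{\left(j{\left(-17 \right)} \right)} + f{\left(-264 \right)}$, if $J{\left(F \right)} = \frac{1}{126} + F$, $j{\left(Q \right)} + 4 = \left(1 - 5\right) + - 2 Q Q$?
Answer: $- \frac{107099}{126} \approx -849.99$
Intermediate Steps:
$j{\left(Q \right)} = -8 - 2 Q^{2}$ ($j{\left(Q \right)} = -4 + \left(\left(1 - 5\right) + - 2 Q Q\right) = -4 - \left(4 + 2 Q^{2}\right) = -8 - 2 Q^{2}$)
$J{\left(F \right)} = \frac{1}{126} + F$
$J{\left(j{\left(-17 \right)} \right)} + f{\left(-264 \right)} = \left(\frac{1}{126} - \left(8 + 2 \left(-17\right)^{2}\right)\right) - 264 = \left(\frac{1}{126} - 586\right) - 264 = - \frac{73835}{126} - 264 = - \frac{107099}{126}$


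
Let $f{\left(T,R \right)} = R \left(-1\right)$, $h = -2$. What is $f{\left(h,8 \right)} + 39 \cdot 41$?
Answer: $1591$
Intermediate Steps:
$f{\left(T,R \right)} = - R$
$f{\left(h,8 \right)} + 39 \cdot 41 = \left(-1\right) 8 + 39 \cdot 41 = -8 + 1599 = 1591$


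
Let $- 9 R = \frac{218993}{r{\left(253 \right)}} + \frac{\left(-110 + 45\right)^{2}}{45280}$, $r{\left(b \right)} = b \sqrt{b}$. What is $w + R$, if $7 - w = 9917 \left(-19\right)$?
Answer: $\frac{15357797875}{81504} - \frac{218993 \sqrt{253}}{576081} \approx 1.8842 \cdot 10^{5}$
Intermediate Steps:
$r{\left(b \right)} = b^{\frac{3}{2}}$
$w = 188430$ ($w = 7 - 9917 \left(-19\right) = 7 - -188423 = 7 + 188423 = 188430$)
$R = - \frac{845}{81504} - \frac{218993 \sqrt{253}}{576081}$ ($R = - \frac{\frac{218993}{253^{\frac{3}{2}}} + \frac{\left(-110 + 45\right)^{2}}{45280}}{9} = - \frac{\frac{218993}{253 \sqrt{253}} + \left(-65\right)^{2} \cdot \frac{1}{45280}}{9} = - \frac{218993 \frac{\sqrt{253}}{64009} + 4225 \cdot \frac{1}{45280}}{9} = - \frac{\frac{218993 \sqrt{253}}{64009} + \frac{845}{9056}}{9} = - \frac{\frac{845}{9056} + \frac{218993 \sqrt{253}}{64009}}{9} = - \frac{845}{81504} - \frac{218993 \sqrt{253}}{576081} \approx -6.0569$)
$w + R = 188430 - \left(\frac{845}{81504} + \frac{218993 \sqrt{253}}{576081}\right) = \frac{15357797875}{81504} - \frac{218993 \sqrt{253}}{576081}$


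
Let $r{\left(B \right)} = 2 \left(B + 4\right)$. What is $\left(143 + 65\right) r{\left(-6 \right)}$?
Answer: $-832$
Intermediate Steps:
$r{\left(B \right)} = 8 + 2 B$ ($r{\left(B \right)} = 2 \left(4 + B\right) = 8 + 2 B$)
$\left(143 + 65\right) r{\left(-6 \right)} = \left(143 + 65\right) \left(8 + 2 \left(-6\right)\right) = 208 \left(8 - 12\right) = 208 \left(-4\right) = -832$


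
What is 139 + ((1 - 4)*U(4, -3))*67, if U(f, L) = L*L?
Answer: -1670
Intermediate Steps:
U(f, L) = L²
139 + ((1 - 4)*U(4, -3))*67 = 139 + ((1 - 4)*(-3)²)*67 = 139 - 3*9*67 = 139 - 27*67 = 139 - 1809 = -1670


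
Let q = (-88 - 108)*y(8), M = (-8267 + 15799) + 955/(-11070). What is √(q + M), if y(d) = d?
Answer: √3248209830/738 ≈ 77.226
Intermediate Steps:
M = 16675657/2214 (M = 7532 + 955*(-1/11070) = 7532 - 191/2214 = 16675657/2214 ≈ 7531.9)
q = -1568 (q = (-88 - 108)*8 = -196*8 = -1568)
√(q + M) = √(-1568 + 16675657/2214) = √(13204105/2214) = √3248209830/738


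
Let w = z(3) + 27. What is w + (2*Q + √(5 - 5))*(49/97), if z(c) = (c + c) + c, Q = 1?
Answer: 3590/97 ≈ 37.010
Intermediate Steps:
z(c) = 3*c (z(c) = 2*c + c = 3*c)
w = 36 (w = 3*3 + 27 = 9 + 27 = 36)
w + (2*Q + √(5 - 5))*(49/97) = 36 + (2*1 + √(5 - 5))*(49/97) = 36 + (2 + √0)*(49*(1/97)) = 36 + (2 + 0)*(49/97) = 36 + 2*(49/97) = 36 + 98/97 = 3590/97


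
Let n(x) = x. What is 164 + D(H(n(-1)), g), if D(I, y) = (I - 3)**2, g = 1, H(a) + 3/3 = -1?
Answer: 189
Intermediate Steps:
H(a) = -2 (H(a) = -1 - 1 = -2)
D(I, y) = (-3 + I)**2
164 + D(H(n(-1)), g) = 164 + (-3 - 2)**2 = 164 + (-5)**2 = 164 + 25 = 189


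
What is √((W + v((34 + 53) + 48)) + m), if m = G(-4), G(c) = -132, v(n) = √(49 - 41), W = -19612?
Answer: √(-19744 + 2*√2) ≈ 140.5*I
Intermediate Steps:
v(n) = 2*√2 (v(n) = √8 = 2*√2)
m = -132
√((W + v((34 + 53) + 48)) + m) = √((-19612 + 2*√2) - 132) = √(-19744 + 2*√2)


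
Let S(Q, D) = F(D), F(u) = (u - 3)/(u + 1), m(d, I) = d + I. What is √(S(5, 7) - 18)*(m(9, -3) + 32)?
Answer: 19*I*√70 ≈ 158.97*I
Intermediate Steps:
m(d, I) = I + d
F(u) = (-3 + u)/(1 + u)
S(Q, D) = (-3 + D)/(1 + D)
√(S(5, 7) - 18)*(m(9, -3) + 32) = √((-3 + 7)/(1 + 7) - 18)*((-3 + 9) + 32) = √(4/8 - 18)*(6 + 32) = √((⅛)*4 - 18)*38 = √(½ - 18)*38 = √(-35/2)*38 = (I*√70/2)*38 = 19*I*√70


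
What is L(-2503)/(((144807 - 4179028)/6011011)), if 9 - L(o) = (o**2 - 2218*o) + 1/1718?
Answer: 122029603876430303/6930791678 ≈ 1.7607e+7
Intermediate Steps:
L(o) = 15461/1718 - o**2 + 2218*o (L(o) = 9 - ((o**2 - 2218*o) + 1/1718) = 9 - (1/1718 + o**2 - 2218*o) = 9 + (-1/1718 - o**2 + 2218*o) = 15461/1718 - o**2 + 2218*o)
L(-2503)/(((144807 - 4179028)/6011011)) = (15461/1718 - 1*(-2503)**2 + 2218*(-2503))/(((144807 - 4179028)/6011011)) = (15461/1718 - 1*6265009 - 5551654)/((-4034221*1/6011011)) = (15461/1718 - 6265009 - 5551654)/(-4034221/6011011) = -20301011573/1718*(-6011011/4034221) = 122029603876430303/6930791678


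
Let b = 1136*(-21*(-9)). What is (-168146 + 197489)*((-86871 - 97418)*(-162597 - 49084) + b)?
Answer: 1144690809094959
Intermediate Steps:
b = 214704 (b = 1136*189 = 214704)
(-168146 + 197489)*((-86871 - 97418)*(-162597 - 49084) + b) = (-168146 + 197489)*((-86871 - 97418)*(-162597 - 49084) + 214704) = 29343*(-184289*(-211681) + 214704) = 29343*(39010479809 + 214704) = 29343*39010694513 = 1144690809094959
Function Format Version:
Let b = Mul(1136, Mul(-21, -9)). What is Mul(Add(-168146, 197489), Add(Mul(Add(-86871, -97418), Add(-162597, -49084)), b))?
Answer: 1144690809094959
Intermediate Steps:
b = 214704 (b = Mul(1136, 189) = 214704)
Mul(Add(-168146, 197489), Add(Mul(Add(-86871, -97418), Add(-162597, -49084)), b)) = Mul(Add(-168146, 197489), Add(Mul(Add(-86871, -97418), Add(-162597, -49084)), 214704)) = Mul(29343, Add(Mul(-184289, -211681), 214704)) = Mul(29343, Add(39010479809, 214704)) = Mul(29343, 39010694513) = 1144690809094959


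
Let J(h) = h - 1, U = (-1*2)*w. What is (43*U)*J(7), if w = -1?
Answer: 516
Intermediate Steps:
U = 2 (U = -1*2*(-1) = -2*(-1) = 2)
J(h) = -1 + h
(43*U)*J(7) = (43*2)*(-1 + 7) = 86*6 = 516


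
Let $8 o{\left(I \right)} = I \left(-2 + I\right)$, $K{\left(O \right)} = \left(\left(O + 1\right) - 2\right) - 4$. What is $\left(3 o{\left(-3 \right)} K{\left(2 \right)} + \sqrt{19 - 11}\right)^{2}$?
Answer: $\frac{18737}{64} - \frac{135 \sqrt{2}}{2} \approx 197.31$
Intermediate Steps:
$K{\left(O \right)} = -5 + O$ ($K{\left(O \right)} = \left(\left(1 + O\right) - 2\right) - 4 = \left(-1 + O\right) - 4 = -5 + O$)
$o{\left(I \right)} = \frac{I \left(-2 + I\right)}{8}$
$\left(3 o{\left(-3 \right)} K{\left(2 \right)} + \sqrt{19 - 11}\right)^{2} = \left(3 \cdot \frac{1}{8} \left(-3\right) \left(-2 - 3\right) \left(-5 + 2\right) + \sqrt{19 - 11}\right)^{2} = \left(3 \cdot \frac{1}{8} \left(-3\right) \left(-5\right) \left(-3\right) + \sqrt{8}\right)^{2} = \left(3 \cdot \frac{15}{8} \left(-3\right) + 2 \sqrt{2}\right)^{2} = \left(\frac{45}{8} \left(-3\right) + 2 \sqrt{2}\right)^{2} = \left(- \frac{135}{8} + 2 \sqrt{2}\right)^{2}$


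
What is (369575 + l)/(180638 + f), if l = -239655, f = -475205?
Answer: -18560/42081 ≈ -0.44105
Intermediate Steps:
(369575 + l)/(180638 + f) = (369575 - 239655)/(180638 - 475205) = 129920/(-294567) = 129920*(-1/294567) = -18560/42081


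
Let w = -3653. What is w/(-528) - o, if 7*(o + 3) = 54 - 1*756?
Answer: 407315/3696 ≈ 110.20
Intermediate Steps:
o = -723/7 (o = -3 + (54 - 1*756)/7 = -3 + (54 - 756)/7 = -3 + (⅐)*(-702) = -3 - 702/7 = -723/7 ≈ -103.29)
w/(-528) - o = -3653/(-528) - 1*(-723/7) = -3653*(-1/528) + 723/7 = 3653/528 + 723/7 = 407315/3696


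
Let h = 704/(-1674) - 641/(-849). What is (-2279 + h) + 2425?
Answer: 34662389/236871 ≈ 146.33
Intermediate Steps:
h = 79223/236871 (h = 704*(-1/1674) - 641*(-1/849) = -352/837 + 641/849 = 79223/236871 ≈ 0.33446)
(-2279 + h) + 2425 = (-2279 + 79223/236871) + 2425 = -539749786/236871 + 2425 = 34662389/236871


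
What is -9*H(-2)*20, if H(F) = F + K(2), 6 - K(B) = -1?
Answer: -900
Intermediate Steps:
K(B) = 7 (K(B) = 6 - 1*(-1) = 6 + 1 = 7)
H(F) = 7 + F (H(F) = F + 7 = 7 + F)
-9*H(-2)*20 = -9*(7 - 2)*20 = -9*5*20 = -45*20 = -900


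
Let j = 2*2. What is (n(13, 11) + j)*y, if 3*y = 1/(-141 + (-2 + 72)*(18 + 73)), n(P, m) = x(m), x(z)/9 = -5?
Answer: -41/18687 ≈ -0.0021940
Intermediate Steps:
x(z) = -45 (x(z) = 9*(-5) = -45)
n(P, m) = -45
j = 4
y = 1/18687 (y = 1/(3*(-141 + (-2 + 72)*(18 + 73))) = 1/(3*(-141 + 70*91)) = 1/(3*(-141 + 6370)) = (⅓)/6229 = (⅓)*(1/6229) = 1/18687 ≈ 5.3513e-5)
(n(13, 11) + j)*y = (-45 + 4)*(1/18687) = -41*1/18687 = -41/18687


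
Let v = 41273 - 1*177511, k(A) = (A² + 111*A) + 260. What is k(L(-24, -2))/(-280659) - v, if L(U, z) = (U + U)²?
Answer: 38230856422/280659 ≈ 1.3622e+5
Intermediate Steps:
L(U, z) = 4*U² (L(U, z) = (2*U)² = 4*U²)
k(A) = 260 + A² + 111*A
v = -136238 (v = 41273 - 177511 = -136238)
k(L(-24, -2))/(-280659) - v = (260 + (4*(-24)²)² + 111*(4*(-24)²))/(-280659) - 1*(-136238) = (260 + (4*576)² + 111*(4*576))*(-1/280659) + 136238 = (260 + 2304² + 111*2304)*(-1/280659) + 136238 = (260 + 5308416 + 255744)*(-1/280659) + 136238 = 5564420*(-1/280659) + 136238 = -5564420/280659 + 136238 = 38230856422/280659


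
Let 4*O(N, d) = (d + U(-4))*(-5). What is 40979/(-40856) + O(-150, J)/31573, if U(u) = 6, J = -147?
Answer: -1286629097/1289946488 ≈ -0.99743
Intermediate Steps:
O(N, d) = -15/2 - 5*d/4 (O(N, d) = ((d + 6)*(-5))/4 = ((6 + d)*(-5))/4 = (-30 - 5*d)/4 = -15/2 - 5*d/4)
40979/(-40856) + O(-150, J)/31573 = 40979/(-40856) + (-15/2 - 5/4*(-147))/31573 = 40979*(-1/40856) + (-15/2 + 735/4)*(1/31573) = -40979/40856 + (705/4)*(1/31573) = -40979/40856 + 705/126292 = -1286629097/1289946488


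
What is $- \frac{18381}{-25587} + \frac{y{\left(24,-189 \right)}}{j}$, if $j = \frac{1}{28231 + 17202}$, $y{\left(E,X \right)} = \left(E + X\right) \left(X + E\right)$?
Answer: $\frac{10549634607952}{8529} \approx 1.2369 \cdot 10^{9}$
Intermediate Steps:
$y{\left(E,X \right)} = \left(E + X\right)^{2}$ ($y{\left(E,X \right)} = \left(E + X\right) \left(E + X\right) = \left(E + X\right)^{2}$)
$j = \frac{1}{45433} \approx 2.201 \cdot 10^{-5}$
$- \frac{18381}{-25587} + \frac{y{\left(24,-189 \right)}}{j} = - \frac{18381}{-25587} + \left(24 - 189\right)^{2} \frac{1}{\frac{1}{45433}} = \left(-18381\right) \left(- \frac{1}{25587}\right) + \left(-165\right)^{2} \cdot 45433 = \frac{6127}{8529} + 27225 \cdot 45433 = \frac{6127}{8529} + 1236913425 = \frac{10549634607952}{8529}$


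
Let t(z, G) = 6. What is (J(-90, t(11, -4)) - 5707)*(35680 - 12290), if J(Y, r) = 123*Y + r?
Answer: -392273690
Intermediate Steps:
J(Y, r) = r + 123*Y
(J(-90, t(11, -4)) - 5707)*(35680 - 12290) = ((6 + 123*(-90)) - 5707)*(35680 - 12290) = ((6 - 11070) - 5707)*23390 = (-11064 - 5707)*23390 = -16771*23390 = -392273690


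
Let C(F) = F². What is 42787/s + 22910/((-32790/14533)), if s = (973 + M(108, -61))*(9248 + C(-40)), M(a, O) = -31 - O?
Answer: -120756230959153/11892434592 ≈ -10154.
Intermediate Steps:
s = 10880544 (s = (973 + (-31 - 1*(-61)))*(9248 + (-40)²) = (973 + (-31 + 61))*(9248 + 1600) = (973 + 30)*10848 = 1003*10848 = 10880544)
42787/s + 22910/((-32790/14533)) = 42787/10880544 + 22910/((-32790/14533)) = 42787*(1/10880544) + 22910/((-32790*1/14533)) = 42787/10880544 + 22910/(-32790/14533) = 42787/10880544 + 22910*(-14533/32790) = 42787/10880544 - 33295103/3279 = -120756230959153/11892434592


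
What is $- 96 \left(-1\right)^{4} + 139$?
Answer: $43$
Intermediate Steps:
$- 96 \left(-1\right)^{4} + 139 = \left(-96\right) 1 + 139 = -96 + 139 = 43$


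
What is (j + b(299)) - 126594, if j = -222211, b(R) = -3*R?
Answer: -349702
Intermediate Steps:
(j + b(299)) - 126594 = (-222211 - 3*299) - 126594 = (-222211 - 897) - 126594 = -223108 - 126594 = -349702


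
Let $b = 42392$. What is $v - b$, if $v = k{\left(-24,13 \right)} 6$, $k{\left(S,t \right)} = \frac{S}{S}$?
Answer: $-42386$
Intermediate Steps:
$k{\left(S,t \right)} = 1$
$v = 6$ ($v = 1 \cdot 6 = 6$)
$v - b = 6 - 42392 = -42386$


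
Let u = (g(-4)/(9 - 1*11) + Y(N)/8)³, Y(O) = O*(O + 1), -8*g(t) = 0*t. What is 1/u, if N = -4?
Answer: 8/27 ≈ 0.29630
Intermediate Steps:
g(t) = 0 (g(t) = -0*t = -⅛*0 = 0)
Y(O) = O*(1 + O)
u = 27/8 (u = (0/(9 - 1*11) - 4*(1 - 4)/8)³ = (0/(9 - 11) - 4*(-3)*(⅛))³ = (0/(-2) + 12*(⅛))³ = (0*(-½) + 3/2)³ = (0 + 3/2)³ = (3/2)³ = 27/8 ≈ 3.3750)
1/u = 1/(27/8) = 8/27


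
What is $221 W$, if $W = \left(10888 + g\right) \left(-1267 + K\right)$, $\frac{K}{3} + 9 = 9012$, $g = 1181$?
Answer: $68660323758$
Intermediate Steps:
$K = 27009$ ($K = -27 + 3 \cdot 9012 = -27 + 27036 = 27009$)
$W = 310680198$ ($W = \left(10888 + 1181\right) \left(-1267 + 27009\right) = 12069 \cdot 25742 = 310680198$)
$221 W = 221 \cdot 310680198 = 68660323758$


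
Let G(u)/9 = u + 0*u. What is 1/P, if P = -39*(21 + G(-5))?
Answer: 1/936 ≈ 0.0010684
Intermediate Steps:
G(u) = 9*u (G(u) = 9*(u + 0*u) = 9*(u + 0) = 9*u)
P = 936 (P = -39*(21 + 9*(-5)) = -39*(21 - 45) = -39*(-24) = 936)
1/P = 1/936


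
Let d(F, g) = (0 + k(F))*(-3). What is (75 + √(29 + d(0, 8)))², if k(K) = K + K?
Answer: (75 + √29)² ≈ 6461.8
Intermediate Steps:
k(K) = 2*K
d(F, g) = -6*F (d(F, g) = (0 + 2*F)*(-3) = (2*F)*(-3) = -6*F)
(75 + √(29 + d(0, 8)))² = (75 + √(29 - 6*0))² = (75 + √(29 + 0))² = (75 + √29)²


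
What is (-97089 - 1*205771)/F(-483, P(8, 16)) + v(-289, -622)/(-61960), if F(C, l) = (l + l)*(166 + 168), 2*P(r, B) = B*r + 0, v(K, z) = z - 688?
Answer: -116932503/16555712 ≈ -7.0630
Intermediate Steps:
v(K, z) = -688 + z
P(r, B) = B*r/2 (P(r, B) = (B*r + 0)/2 = (B*r)/2 = B*r/2)
F(C, l) = 668*l (F(C, l) = (2*l)*334 = 668*l)
(-97089 - 1*205771)/F(-483, P(8, 16)) + v(-289, -622)/(-61960) = (-97089 - 1*205771)/((668*((½)*16*8))) + (-688 - 622)/(-61960) = (-97089 - 205771)/((668*64)) - 1310*(-1/61960) = -302860/42752 + 131/6196 = -302860*1/42752 + 131/6196 = -75715/10688 + 131/6196 = -116932503/16555712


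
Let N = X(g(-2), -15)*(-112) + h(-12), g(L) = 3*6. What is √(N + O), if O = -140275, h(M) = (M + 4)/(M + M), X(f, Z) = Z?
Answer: 2*I*√311838/3 ≈ 372.28*I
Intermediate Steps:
g(L) = 18
h(M) = (4 + M)/(2*M) (h(M) = (4 + M)/((2*M)) = (4 + M)*(1/(2*M)) = (4 + M)/(2*M))
N = 5041/3 (N = -15*(-112) + (½)*(4 - 12)/(-12) = 1680 + (½)*(-1/12)*(-8) = 1680 + ⅓ = 5041/3 ≈ 1680.3)
√(N + O) = √(5041/3 - 140275) = √(-415784/3) = 2*I*√311838/3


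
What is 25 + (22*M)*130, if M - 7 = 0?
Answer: 20045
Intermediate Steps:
M = 7 (M = 7 + 0 = 7)
25 + (22*M)*130 = 25 + (22*7)*130 = 25 + 154*130 = 25 + 20020 = 20045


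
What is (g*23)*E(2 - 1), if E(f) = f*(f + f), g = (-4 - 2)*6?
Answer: -1656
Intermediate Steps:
g = -36 (g = -6*6 = -36)
E(f) = 2*f**2 (E(f) = f*(2*f) = 2*f**2)
(g*23)*E(2 - 1) = (-36*23)*(2*(2 - 1)**2) = -1656*1**2 = -1656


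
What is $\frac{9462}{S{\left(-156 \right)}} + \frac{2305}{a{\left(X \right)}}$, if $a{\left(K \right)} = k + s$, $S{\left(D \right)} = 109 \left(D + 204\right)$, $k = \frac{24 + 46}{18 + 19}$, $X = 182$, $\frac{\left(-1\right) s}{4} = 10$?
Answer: $- \frac{7214495}{122952} \approx -58.677$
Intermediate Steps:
$s = -40$ ($s = \left(-4\right) 10 = -40$)
$k = \frac{70}{37} \approx 1.8919$
$S{\left(D \right)} = 22236 + 109 D$ ($S{\left(D \right)} = 109 \left(204 + D\right) = 22236 + 109 D$)
$a{\left(K \right)} = - \frac{1410}{37}$ ($a{\left(K \right)} = \frac{70}{37} - 40 = - \frac{1410}{37}$)
$\frac{9462}{S{\left(-156 \right)}} + \frac{2305}{a{\left(X \right)}} = \frac{9462}{22236 + 109 \left(-156\right)} + \frac{2305}{- \frac{1410}{37}} = \frac{9462}{22236 - 17004} + 2305 \left(- \frac{37}{1410}\right) = \frac{9462}{5232} - \frac{17057}{282} = 9462 \cdot \frac{1}{5232} - \frac{17057}{282} = \frac{1577}{872} - \frac{17057}{282} = - \frac{7214495}{122952}$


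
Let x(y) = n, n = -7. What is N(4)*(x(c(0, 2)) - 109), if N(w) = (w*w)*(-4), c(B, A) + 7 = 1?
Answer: 7424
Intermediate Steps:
c(B, A) = -6 (c(B, A) = -7 + 1 = -6)
N(w) = -4*w**2 (N(w) = w**2*(-4) = -4*w**2)
x(y) = -7
N(4)*(x(c(0, 2)) - 109) = (-4*4**2)*(-7 - 109) = -4*16*(-116) = -64*(-116) = 7424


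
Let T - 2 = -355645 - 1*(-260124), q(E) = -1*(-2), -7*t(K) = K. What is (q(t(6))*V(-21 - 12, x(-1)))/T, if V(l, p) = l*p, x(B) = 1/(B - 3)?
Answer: -33/191038 ≈ -0.00017274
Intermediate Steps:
x(B) = 1/(-3 + B)
t(K) = -K/7
q(E) = 2
T = -95519 (T = 2 + (-355645 - 1*(-260124)) = 2 + (-355645 + 260124) = 2 - 95521 = -95519)
(q(t(6))*V(-21 - 12, x(-1)))/T = (2*((-21 - 12)/(-3 - 1)))/(-95519) = (2*(-33/(-4)))*(-1/95519) = (2*(-33*(-¼)))*(-1/95519) = (2*(33/4))*(-1/95519) = (33/2)*(-1/95519) = -33/191038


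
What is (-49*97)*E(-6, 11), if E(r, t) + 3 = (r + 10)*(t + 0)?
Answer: -194873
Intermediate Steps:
E(r, t) = -3 + t*(10 + r) (E(r, t) = -3 + (r + 10)*(t + 0) = -3 + (10 + r)*t = -3 + t*(10 + r))
(-49*97)*E(-6, 11) = (-49*97)*(-3 + 10*11 - 6*11) = -4753*(-3 + 110 - 66) = -4753*41 = -194873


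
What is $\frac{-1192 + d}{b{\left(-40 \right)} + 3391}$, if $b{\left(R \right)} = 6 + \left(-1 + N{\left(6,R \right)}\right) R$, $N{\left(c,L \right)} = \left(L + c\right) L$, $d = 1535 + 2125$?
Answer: $- \frac{2468}{50963} \approx -0.048427$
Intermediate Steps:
$d = 3660$
$N{\left(c,L \right)} = L \left(L + c\right)$
$b{\left(R \right)} = 6 + R \left(-1 + R \left(6 + R\right)\right)$ ($b{\left(R \right)} = 6 + \left(-1 + R \left(R + 6\right)\right) R = 6 + \left(-1 + R \left(6 + R\right)\right) R = 6 + R \left(-1 + R \left(6 + R\right)\right)$)
$\frac{-1192 + d}{b{\left(-40 \right)} + 3391} = \frac{-1192 + 3660}{\left(6 - -40 + \left(-40\right)^{2} \left(6 - 40\right)\right) + 3391} = \frac{2468}{\left(6 + 40 + 1600 \left(-34\right)\right) + 3391} = \frac{2468}{\left(6 + 40 - 54400\right) + 3391} = \frac{2468}{-54354 + 3391} = \frac{2468}{-50963} = 2468 \left(- \frac{1}{50963}\right) = - \frac{2468}{50963}$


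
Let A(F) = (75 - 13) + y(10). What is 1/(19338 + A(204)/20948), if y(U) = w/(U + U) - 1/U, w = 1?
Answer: 418960/8101849719 ≈ 5.1712e-5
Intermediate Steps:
y(U) = -1/(2*U) (y(U) = 1/(U + U) - 1/U = 1/(2*U) - 1/U = -1/(2*U))
A(F) = 1239/20 (A(F) = (75 - 13) - ½/10 = 62 - ½*⅒ = 62 - 1/20 = 1239/20)
1/(19338 + A(204)/20948) = 1/(19338 + (1239/20)/20948) = 1/(19338 + (1239/20)*(1/20948)) = 1/(19338 + 1239/418960) = 1/(8101849719/418960) = 418960/8101849719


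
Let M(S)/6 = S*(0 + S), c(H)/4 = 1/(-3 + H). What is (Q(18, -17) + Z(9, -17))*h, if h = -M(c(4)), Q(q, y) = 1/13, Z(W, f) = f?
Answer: 21120/13 ≈ 1624.6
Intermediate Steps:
c(H) = 4/(-3 + H)
Q(q, y) = 1/13
M(S) = 6*S**2 (M(S) = 6*(S*(0 + S)) = 6*(S*S) = 6*S**2)
h = -96 (h = -6*(4/(-3 + 4))**2 = -6*(4/1)**2 = -6*(4*1)**2 = -6*4**2 = -6*16 = -1*96 = -96)
(Q(18, -17) + Z(9, -17))*h = (1/13 - 17)*(-96) = -220/13*(-96) = 21120/13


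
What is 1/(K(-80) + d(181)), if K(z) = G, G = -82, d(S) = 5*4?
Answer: -1/62 ≈ -0.016129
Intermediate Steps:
d(S) = 20
K(z) = -82
1/(K(-80) + d(181)) = 1/(-82 + 20) = 1/(-62) = -1/62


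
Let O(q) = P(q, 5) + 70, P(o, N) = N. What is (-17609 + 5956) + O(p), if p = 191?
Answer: -11578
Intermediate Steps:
O(q) = 75 (O(q) = 5 + 70 = 75)
(-17609 + 5956) + O(p) = (-17609 + 5956) + 75 = -11653 + 75 = -11578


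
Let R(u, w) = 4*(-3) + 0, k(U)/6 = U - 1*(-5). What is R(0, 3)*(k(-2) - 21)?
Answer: 36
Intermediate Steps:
k(U) = 30 + 6*U (k(U) = 6*(U - 1*(-5)) = 6*(U + 5) = 6*(5 + U) = 30 + 6*U)
R(u, w) = -12 (R(u, w) = -12 + 0 = -12)
R(0, 3)*(k(-2) - 21) = -12*((30 + 6*(-2)) - 21) = -12*((30 - 12) - 21) = -12*(18 - 21) = -12*(-3) = 36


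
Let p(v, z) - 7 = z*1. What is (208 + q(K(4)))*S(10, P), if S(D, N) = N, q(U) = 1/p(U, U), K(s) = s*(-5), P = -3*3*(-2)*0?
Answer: 0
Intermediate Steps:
p(v, z) = 7 + z (p(v, z) = 7 + z*1 = 7 + z)
P = 0 (P = -(-18)*0 = -3*0 = 0)
K(s) = -5*s
q(U) = 1/(7 + U)
(208 + q(K(4)))*S(10, P) = (208 + 1/(7 - 5*4))*0 = (208 + 1/(7 - 20))*0 = (208 + 1/(-13))*0 = (208 - 1/13)*0 = (2703/13)*0 = 0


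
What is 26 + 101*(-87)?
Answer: -8761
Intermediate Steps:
26 + 101*(-87) = 26 - 8787 = -8761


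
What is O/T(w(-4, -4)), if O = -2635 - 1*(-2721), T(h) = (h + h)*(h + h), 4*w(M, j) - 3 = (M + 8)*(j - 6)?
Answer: 344/1369 ≈ 0.25128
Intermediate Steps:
w(M, j) = ¾ + (-6 + j)*(8 + M)/4 (w(M, j) = ¾ + ((M + 8)*(j - 6))/4 = ¾ + ((8 + M)*(-6 + j))/4 = ¾ + ((-6 + j)*(8 + M))/4 = ¾ + (-6 + j)*(8 + M)/4)
T(h) = 4*h² (T(h) = (2*h)*(2*h) = 4*h²)
O = 86 (O = -2635 + 2721 = 86)
O/T(w(-4, -4)) = 86/((4*(-45/4 + 2*(-4) - 3/2*(-4) + (¼)*(-4)*(-4))²)) = 86/((4*(-45/4 - 8 + 6 + 4)²)) = 86/((4*(-37/4)²)) = 86/((4*(1369/16))) = 86/(1369/4) = 86*(4/1369) = 344/1369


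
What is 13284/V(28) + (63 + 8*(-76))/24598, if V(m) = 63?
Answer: 5186119/24598 ≈ 210.83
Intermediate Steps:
13284/V(28) + (63 + 8*(-76))/24598 = 13284/63 + (63 + 8*(-76))/24598 = 13284*(1/63) + (63 - 608)*(1/24598) = 1476/7 - 545*1/24598 = 1476/7 - 545/24598 = 5186119/24598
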